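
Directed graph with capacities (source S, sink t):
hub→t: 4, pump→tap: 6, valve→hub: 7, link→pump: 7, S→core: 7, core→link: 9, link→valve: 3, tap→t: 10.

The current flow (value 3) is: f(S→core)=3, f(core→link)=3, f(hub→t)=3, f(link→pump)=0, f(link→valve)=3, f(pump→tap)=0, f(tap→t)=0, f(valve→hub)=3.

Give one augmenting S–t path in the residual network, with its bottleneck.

S→core→link→pump→tap→t, bottleneck 4

Residual along S→core→link→pump→tap→t: S→core: 4, core→link: 6, link→pump: 7, pump→tap: 6, tap→t: 10.
Bottleneck = min = 4.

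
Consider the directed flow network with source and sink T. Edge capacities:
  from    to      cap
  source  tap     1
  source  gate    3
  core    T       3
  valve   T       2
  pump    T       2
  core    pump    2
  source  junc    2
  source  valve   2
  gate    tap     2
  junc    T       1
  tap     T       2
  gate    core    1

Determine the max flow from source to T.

Augment source->junc->T: bottleneck 1. Total 1.
Augment source->tap->T: bottleneck 1. Total 2.
Augment source->valve->T: bottleneck 2. Total 4.
Augment source->gate->core->T: bottleneck 1. Total 5.
Augment source->gate->tap->T: bottleneck 1. Total 6.
No augmenting path remains in the residual graph.

6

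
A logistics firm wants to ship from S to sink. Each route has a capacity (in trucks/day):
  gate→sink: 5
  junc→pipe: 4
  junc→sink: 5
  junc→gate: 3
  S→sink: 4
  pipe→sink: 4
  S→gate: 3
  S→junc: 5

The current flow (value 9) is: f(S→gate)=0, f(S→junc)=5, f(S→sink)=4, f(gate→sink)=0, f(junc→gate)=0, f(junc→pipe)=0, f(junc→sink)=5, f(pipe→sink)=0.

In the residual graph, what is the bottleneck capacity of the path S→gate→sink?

3

Residual capacities along the path: S→gate: 3, gate→sink: 5.
Minimum is 3.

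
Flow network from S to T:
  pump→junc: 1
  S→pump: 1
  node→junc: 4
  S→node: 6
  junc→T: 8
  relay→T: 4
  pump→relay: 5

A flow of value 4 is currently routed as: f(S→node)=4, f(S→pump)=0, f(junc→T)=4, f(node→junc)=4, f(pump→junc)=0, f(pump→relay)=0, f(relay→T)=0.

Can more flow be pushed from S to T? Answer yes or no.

Residual path S→pump→junc→T has bottleneck 1 > 0.
Pushing 1 along it raises the flow to 5, so the given flow is not maximum.

Yes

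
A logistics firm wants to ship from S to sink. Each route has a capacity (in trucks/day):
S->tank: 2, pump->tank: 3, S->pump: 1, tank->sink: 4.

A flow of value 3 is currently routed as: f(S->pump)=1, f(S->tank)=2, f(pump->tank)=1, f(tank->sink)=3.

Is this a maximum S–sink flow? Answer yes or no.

Residual reachable from S: {S}; sink is not reachable.
Saturated cut: S->pump, S->tank with total capacity 3 = current flow value. Flow is maximum.

Yes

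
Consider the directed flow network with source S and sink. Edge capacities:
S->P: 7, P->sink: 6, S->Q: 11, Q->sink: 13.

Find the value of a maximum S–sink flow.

17

Augment S->Q->sink: bottleneck 11. Total 11.
Augment S->P->sink: bottleneck 6. Total 17.
No augmenting path remains in the residual graph.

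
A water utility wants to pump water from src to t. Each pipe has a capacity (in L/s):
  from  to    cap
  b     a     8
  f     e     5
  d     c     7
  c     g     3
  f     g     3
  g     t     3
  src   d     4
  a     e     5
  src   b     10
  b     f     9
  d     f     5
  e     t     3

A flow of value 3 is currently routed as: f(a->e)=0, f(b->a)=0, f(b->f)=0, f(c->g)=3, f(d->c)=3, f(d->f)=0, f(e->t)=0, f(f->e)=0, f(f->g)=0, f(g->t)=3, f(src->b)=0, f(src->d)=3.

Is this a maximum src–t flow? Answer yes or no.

No

Residual path src->d->f->e->t has bottleneck 1 > 0.
Pushing 1 along it raises the flow to 4, so the given flow is not maximum.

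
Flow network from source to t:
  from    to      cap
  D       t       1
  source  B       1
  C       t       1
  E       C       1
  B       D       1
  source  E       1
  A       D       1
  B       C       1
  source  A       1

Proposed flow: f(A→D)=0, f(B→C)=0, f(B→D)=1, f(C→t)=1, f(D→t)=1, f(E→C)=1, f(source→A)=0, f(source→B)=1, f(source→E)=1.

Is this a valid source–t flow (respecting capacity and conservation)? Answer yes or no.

Every edge has 0 ≤ f(e) ≤ cap(e).
At each intermediate node, inflow equals outflow.

Yes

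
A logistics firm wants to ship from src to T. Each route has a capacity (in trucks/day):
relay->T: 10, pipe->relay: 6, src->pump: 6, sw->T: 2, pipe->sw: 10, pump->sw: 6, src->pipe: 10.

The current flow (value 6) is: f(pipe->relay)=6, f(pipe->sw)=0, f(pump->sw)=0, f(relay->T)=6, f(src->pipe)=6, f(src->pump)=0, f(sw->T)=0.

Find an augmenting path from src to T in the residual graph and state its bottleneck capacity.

Residual along src->pipe->sw->T: src->pipe: 4, pipe->sw: 10, sw->T: 2.
Bottleneck = min = 2.

src->pipe->sw->T, bottleneck 2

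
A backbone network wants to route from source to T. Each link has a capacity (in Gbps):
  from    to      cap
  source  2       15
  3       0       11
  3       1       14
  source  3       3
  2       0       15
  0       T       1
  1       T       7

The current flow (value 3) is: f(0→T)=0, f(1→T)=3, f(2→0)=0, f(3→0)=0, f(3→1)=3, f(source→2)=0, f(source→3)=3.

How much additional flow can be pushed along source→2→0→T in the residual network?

Residual capacities along the path: source→2: 15, 2→0: 15, 0→T: 1.
Minimum is 1.

1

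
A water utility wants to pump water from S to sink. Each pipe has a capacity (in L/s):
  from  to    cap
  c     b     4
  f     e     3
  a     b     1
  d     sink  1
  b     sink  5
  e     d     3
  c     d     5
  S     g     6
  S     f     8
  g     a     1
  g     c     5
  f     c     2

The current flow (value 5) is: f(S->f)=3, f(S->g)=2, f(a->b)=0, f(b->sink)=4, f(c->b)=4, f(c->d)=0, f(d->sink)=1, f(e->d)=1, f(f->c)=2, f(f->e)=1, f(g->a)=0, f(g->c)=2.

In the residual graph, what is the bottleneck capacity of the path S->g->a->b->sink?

1

Residual capacities along the path: S->g: 4, g->a: 1, a->b: 1, b->sink: 1.
Minimum is 1.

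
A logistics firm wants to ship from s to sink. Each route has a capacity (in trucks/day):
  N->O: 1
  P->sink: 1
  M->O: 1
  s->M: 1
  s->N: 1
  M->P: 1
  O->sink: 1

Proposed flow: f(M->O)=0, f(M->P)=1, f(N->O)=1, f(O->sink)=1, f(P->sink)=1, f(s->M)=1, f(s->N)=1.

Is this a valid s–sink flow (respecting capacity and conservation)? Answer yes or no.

Yes

Every edge has 0 ≤ f(e) ≤ cap(e).
At each intermediate node, inflow equals outflow.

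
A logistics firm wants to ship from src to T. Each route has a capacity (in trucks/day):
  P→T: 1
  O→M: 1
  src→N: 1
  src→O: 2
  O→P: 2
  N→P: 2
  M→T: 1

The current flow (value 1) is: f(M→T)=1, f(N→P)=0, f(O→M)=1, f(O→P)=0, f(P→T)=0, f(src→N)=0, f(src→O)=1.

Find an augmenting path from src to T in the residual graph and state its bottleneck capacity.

src→O→P→T, bottleneck 1

Residual along src→O→P→T: src→O: 1, O→P: 2, P→T: 1.
Bottleneck = min = 1.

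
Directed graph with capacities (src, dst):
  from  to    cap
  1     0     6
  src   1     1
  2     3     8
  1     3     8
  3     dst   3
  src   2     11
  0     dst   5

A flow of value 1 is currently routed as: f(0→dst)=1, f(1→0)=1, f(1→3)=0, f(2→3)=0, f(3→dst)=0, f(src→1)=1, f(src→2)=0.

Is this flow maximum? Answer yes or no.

No

Residual path src→2→3→dst has bottleneck 3 > 0.
Pushing 3 along it raises the flow to 4, so the given flow is not maximum.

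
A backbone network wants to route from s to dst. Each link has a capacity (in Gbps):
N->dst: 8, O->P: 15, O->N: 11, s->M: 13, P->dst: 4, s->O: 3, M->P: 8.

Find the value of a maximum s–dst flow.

Augment s->O->N->dst: bottleneck 3. Total 3.
Augment s->M->P->dst: bottleneck 4. Total 7.
No augmenting path remains in the residual graph.

7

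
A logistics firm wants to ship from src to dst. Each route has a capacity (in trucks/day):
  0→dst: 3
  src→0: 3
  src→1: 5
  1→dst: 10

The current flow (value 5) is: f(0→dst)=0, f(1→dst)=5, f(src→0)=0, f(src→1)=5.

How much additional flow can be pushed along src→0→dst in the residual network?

Residual capacities along the path: src→0: 3, 0→dst: 3.
Minimum is 3.

3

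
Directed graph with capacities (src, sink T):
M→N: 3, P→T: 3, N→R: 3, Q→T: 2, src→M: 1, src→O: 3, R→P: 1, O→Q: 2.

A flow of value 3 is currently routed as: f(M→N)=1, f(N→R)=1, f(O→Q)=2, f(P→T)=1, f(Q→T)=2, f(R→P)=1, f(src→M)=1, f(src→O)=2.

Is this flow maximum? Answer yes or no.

Residual reachable from src: {O, src}; T is not reachable.
Saturated cut: O→Q, src→M with total capacity 3 = current flow value. Flow is maximum.

Yes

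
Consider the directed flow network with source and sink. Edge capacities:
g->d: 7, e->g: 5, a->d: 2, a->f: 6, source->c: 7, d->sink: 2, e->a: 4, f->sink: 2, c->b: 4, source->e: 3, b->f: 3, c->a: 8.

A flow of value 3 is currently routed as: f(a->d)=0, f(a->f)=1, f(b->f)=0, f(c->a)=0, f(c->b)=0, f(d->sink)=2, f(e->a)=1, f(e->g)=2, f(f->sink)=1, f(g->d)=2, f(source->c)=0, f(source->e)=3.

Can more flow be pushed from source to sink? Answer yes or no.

Residual path source->c->a->f->sink has bottleneck 1 > 0.
Pushing 1 along it raises the flow to 4, so the given flow is not maximum.

Yes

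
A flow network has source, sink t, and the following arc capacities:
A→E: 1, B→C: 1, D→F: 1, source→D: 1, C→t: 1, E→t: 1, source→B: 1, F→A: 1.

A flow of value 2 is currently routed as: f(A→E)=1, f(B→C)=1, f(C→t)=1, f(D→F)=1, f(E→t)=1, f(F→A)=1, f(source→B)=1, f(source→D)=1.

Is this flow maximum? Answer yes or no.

Residual reachable from source: {source}; t is not reachable.
Saturated cut: source→D, source→B with total capacity 2 = current flow value. Flow is maximum.

Yes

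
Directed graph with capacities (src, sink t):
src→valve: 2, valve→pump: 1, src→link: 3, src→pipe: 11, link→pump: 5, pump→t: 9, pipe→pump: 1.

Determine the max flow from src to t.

5

Augment src→valve→pump→t: bottleneck 1. Total 1.
Augment src→link→pump→t: bottleneck 3. Total 4.
Augment src→pipe→pump→t: bottleneck 1. Total 5.
No augmenting path remains in the residual graph.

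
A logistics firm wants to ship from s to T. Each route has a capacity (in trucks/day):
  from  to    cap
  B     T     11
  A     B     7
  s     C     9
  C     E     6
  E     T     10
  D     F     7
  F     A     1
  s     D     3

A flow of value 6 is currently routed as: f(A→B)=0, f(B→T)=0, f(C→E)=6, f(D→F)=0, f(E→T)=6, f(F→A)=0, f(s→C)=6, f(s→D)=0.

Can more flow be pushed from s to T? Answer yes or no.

Residual path s→D→F→A→B→T has bottleneck 1 > 0.
Pushing 1 along it raises the flow to 7, so the given flow is not maximum.

Yes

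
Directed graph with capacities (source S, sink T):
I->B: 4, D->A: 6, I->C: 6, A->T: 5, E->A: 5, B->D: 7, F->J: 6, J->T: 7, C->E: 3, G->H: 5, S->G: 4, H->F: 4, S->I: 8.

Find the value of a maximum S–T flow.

9

Augment S->G->H->F->J->T: bottleneck 4. Total 4.
Augment S->I->B->D->A->T: bottleneck 4. Total 8.
Augment S->I->C->E->A->T: bottleneck 1. Total 9.
No augmenting path remains in the residual graph.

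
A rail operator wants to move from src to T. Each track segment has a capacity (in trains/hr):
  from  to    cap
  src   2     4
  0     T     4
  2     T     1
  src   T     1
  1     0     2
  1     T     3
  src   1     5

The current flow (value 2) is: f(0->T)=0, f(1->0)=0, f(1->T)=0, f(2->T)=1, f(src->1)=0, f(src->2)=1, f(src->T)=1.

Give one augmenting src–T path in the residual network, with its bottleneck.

src->1->T, bottleneck 3

Residual along src->1->T: src->1: 5, 1->T: 3.
Bottleneck = min = 3.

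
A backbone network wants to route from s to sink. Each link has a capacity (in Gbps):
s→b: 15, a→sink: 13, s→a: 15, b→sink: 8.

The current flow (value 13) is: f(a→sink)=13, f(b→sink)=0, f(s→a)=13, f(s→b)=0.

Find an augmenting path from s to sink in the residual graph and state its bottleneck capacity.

s→b→sink, bottleneck 8

Residual along s→b→sink: s→b: 15, b→sink: 8.
Bottleneck = min = 8.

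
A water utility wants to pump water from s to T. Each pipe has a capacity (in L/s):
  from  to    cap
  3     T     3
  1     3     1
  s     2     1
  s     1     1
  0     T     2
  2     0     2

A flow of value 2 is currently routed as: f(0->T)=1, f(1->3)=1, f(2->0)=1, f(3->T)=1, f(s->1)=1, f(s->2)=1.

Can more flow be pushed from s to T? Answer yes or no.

No

Residual reachable from s: {s}; T is not reachable.
Saturated cut: s->1, s->2 with total capacity 2 = current flow value. Flow is maximum.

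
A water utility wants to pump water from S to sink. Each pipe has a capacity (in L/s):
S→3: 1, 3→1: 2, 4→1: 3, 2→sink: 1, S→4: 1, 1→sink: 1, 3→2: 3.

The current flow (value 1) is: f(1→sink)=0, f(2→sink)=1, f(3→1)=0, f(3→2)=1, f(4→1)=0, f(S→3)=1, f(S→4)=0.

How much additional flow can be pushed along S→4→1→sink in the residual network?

Residual capacities along the path: S→4: 1, 4→1: 3, 1→sink: 1.
Minimum is 1.

1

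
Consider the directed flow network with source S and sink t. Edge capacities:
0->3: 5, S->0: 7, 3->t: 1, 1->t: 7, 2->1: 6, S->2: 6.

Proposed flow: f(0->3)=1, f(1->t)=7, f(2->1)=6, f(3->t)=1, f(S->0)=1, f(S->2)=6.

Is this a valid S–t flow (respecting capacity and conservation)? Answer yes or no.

No

Conservation fails at 1: inflow 6 ≠ outflow 7.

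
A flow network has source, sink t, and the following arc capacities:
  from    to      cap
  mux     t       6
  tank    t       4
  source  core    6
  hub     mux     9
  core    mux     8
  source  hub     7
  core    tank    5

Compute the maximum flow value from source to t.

10

Augment source→core→tank→t: bottleneck 4. Total 4.
Augment source→core→mux→t: bottleneck 2. Total 6.
Augment source→hub→mux→t: bottleneck 4. Total 10.
No augmenting path remains in the residual graph.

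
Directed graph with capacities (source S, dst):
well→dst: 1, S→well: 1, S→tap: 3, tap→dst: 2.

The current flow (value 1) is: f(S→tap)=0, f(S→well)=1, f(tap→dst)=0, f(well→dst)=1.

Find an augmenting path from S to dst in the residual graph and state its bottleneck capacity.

Residual along S→tap→dst: S→tap: 3, tap→dst: 2.
Bottleneck = min = 2.

S→tap→dst, bottleneck 2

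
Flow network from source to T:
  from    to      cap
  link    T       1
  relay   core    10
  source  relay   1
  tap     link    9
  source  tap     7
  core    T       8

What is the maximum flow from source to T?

Augment source→tap→link→T: bottleneck 1. Total 1.
Augment source→relay→core→T: bottleneck 1. Total 2.
No augmenting path remains in the residual graph.

2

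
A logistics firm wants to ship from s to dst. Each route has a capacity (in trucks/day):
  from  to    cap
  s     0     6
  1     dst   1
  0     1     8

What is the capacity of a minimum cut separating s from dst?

1

Max flow = 1 (via 1 augmenting path).
In the residual at optimum, the set reachable from s is {0, 1, s}.
Cut edges: 1→dst (cap 1). Sum = 1.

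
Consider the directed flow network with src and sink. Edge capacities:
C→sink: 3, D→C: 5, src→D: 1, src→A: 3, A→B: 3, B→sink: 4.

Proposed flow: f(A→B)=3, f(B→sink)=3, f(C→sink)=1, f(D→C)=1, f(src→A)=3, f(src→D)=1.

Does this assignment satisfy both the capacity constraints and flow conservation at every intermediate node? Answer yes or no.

Every edge has 0 ≤ f(e) ≤ cap(e).
At each intermediate node, inflow equals outflow.

Yes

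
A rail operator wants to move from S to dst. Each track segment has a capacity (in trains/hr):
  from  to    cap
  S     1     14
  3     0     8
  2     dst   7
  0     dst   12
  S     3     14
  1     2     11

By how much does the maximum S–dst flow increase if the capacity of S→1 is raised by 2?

Original max flow = 15.
Edge S→1 does not cross the min cut (source side {1, 2, 3, S}), so extra capacity there cannot help.
New max flow = 15. Increase = 0.

0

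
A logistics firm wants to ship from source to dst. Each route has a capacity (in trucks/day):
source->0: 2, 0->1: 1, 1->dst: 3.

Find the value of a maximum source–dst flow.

1

Augment source->0->1->dst: bottleneck 1. Total 1.
No augmenting path remains in the residual graph.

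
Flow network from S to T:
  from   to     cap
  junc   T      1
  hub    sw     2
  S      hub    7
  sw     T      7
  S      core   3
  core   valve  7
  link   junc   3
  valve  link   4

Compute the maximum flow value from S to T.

Augment S->hub->sw->T: bottleneck 2. Total 2.
Augment S->core->valve->link->junc->T: bottleneck 1. Total 3.
No augmenting path remains in the residual graph.

3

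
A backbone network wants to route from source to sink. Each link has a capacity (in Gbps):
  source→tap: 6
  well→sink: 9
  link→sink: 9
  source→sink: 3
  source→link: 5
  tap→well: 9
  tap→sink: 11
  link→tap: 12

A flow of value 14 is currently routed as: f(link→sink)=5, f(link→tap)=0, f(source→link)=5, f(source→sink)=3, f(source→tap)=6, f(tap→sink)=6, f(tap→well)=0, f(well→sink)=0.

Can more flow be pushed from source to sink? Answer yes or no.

Residual reachable from source: {source}; sink is not reachable.
Saturated cut: source→link, source→tap, source→sink with total capacity 14 = current flow value. Flow is maximum.

No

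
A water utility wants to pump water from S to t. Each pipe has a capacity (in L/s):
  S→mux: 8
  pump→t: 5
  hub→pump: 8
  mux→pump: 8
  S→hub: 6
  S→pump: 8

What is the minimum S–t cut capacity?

Max flow = 5 (via 1 augmenting path).
In the residual at optimum, the set reachable from S is {S, hub, mux, pump}.
Cut edges: pump→t (cap 5). Sum = 5.

5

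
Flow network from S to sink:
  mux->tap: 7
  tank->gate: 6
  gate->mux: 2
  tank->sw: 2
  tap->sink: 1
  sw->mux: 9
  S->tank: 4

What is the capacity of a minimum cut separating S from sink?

Max flow = 1 (via 1 augmenting path).
In the residual at optimum, the set reachable from S is {S, gate, mux, sw, tank, tap}.
Cut edges: tap->sink (cap 1). Sum = 1.

1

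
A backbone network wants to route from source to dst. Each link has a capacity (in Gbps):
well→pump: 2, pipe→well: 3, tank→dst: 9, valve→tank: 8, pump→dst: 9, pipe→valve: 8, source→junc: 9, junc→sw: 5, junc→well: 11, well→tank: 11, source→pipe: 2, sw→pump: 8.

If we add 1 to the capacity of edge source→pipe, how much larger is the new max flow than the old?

Original max flow = 11.
After raising cap(source→pipe), augmenting paths through that edge carry 1 more unit.
New max flow = 12. Increase = 1.

1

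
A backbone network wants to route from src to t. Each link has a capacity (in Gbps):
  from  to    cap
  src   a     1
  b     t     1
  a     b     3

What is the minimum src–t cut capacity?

1

Max flow = 1 (via 1 augmenting path).
In the residual at optimum, the set reachable from src is {src}.
Cut edges: src->a (cap 1). Sum = 1.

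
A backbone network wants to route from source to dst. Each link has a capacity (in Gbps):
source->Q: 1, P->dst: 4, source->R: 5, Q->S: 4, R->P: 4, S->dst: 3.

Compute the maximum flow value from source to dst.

5

Augment source->Q->S->dst: bottleneck 1. Total 1.
Augment source->R->P->dst: bottleneck 4. Total 5.
No augmenting path remains in the residual graph.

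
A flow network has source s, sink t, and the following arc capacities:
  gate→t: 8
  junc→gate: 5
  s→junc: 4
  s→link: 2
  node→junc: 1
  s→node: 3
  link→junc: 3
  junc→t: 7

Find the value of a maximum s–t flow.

Augment s→junc→t: bottleneck 4. Total 4.
Augment s→node→junc→t: bottleneck 1. Total 5.
Augment s→link→junc→t: bottleneck 2. Total 7.
No augmenting path remains in the residual graph.

7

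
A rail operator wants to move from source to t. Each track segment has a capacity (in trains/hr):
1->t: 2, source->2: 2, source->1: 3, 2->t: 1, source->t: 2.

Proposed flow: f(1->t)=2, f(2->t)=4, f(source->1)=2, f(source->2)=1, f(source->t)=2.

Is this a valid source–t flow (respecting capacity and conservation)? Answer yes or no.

Capacity violated on 2->t: flow 4 > capacity 1.

No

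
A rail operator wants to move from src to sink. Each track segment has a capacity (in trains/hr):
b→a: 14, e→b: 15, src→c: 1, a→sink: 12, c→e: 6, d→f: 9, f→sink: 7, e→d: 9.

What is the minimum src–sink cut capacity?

Max flow = 1 (via 1 augmenting path).
In the residual at optimum, the set reachable from src is {src}.
Cut edges: src→c (cap 1). Sum = 1.

1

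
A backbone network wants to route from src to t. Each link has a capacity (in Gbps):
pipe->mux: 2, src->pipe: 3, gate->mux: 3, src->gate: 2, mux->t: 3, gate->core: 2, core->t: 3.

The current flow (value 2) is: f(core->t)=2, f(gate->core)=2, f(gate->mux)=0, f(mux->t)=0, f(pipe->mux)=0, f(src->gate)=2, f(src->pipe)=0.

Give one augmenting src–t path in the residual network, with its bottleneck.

src->pipe->mux->t, bottleneck 2

Residual along src->pipe->mux->t: src->pipe: 3, pipe->mux: 2, mux->t: 3.
Bottleneck = min = 2.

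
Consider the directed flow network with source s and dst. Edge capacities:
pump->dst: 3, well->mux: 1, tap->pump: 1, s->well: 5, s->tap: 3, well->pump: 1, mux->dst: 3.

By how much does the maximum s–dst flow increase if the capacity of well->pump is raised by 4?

1

Original max flow = 3.
After raising cap(well->pump), augmenting paths through that edge carry 1 more unit.
New max flow = 4. Increase = 1.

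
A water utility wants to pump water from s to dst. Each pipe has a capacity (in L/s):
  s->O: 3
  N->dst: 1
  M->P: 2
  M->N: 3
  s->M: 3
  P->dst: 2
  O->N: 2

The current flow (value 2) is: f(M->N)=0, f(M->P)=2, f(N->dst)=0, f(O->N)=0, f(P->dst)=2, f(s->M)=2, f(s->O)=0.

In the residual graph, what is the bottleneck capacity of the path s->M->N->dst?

1

Residual capacities along the path: s->M: 1, M->N: 3, N->dst: 1.
Minimum is 1.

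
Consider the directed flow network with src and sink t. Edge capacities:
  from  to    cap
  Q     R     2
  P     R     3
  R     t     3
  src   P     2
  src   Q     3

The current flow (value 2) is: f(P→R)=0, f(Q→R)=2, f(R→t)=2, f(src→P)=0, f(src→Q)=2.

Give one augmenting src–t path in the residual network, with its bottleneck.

src→P→R→t, bottleneck 1

Residual along src→P→R→t: src→P: 2, P→R: 3, R→t: 1.
Bottleneck = min = 1.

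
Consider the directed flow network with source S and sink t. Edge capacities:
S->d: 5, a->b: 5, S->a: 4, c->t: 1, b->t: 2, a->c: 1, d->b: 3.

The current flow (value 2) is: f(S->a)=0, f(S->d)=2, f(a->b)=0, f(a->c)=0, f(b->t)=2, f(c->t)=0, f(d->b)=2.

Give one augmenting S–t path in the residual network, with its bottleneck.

S->a->c->t, bottleneck 1

Residual along S->a->c->t: S->a: 4, a->c: 1, c->t: 1.
Bottleneck = min = 1.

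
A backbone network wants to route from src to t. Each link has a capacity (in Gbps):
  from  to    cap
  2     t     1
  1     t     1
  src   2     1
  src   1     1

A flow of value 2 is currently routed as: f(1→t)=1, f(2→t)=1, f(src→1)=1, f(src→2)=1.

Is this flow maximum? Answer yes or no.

Residual reachable from src: {src}; t is not reachable.
Saturated cut: src→1, src→2 with total capacity 2 = current flow value. Flow is maximum.

Yes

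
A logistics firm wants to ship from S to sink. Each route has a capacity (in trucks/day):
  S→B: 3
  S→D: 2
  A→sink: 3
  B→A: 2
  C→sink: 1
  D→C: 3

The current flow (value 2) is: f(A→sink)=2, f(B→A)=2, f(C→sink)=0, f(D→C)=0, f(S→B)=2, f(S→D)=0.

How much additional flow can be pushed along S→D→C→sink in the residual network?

Residual capacities along the path: S→D: 2, D→C: 3, C→sink: 1.
Minimum is 1.

1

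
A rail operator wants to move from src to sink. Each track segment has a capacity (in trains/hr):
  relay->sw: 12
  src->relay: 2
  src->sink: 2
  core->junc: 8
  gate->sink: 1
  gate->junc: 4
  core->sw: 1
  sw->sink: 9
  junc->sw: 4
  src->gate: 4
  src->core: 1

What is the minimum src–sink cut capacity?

9

Max flow = 9 (via 5 augmenting paths).
In the residual at optimum, the set reachable from src is {src}.
Cut edges: src->core (cap 1), src->relay (cap 2), src->gate (cap 4), src->sink (cap 2). Sum = 9.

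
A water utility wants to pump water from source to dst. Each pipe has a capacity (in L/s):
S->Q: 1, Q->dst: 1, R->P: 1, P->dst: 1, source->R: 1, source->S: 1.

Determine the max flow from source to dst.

Augment source->R->P->dst: bottleneck 1. Total 1.
Augment source->S->Q->dst: bottleneck 1. Total 2.
No augmenting path remains in the residual graph.

2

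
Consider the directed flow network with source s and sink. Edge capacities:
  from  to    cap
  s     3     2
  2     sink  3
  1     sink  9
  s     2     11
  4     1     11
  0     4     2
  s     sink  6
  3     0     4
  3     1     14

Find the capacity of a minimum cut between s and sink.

Max flow = 11 (via 3 augmenting paths).
In the residual at optimum, the set reachable from s is {2, s}.
Cut edges: s→3 (cap 2), s→sink (cap 6), 2→sink (cap 3). Sum = 11.

11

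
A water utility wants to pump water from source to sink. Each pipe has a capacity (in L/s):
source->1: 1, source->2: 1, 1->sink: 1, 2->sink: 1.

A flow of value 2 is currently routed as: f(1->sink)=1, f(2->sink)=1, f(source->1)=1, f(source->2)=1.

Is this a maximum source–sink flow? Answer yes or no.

Yes

Residual reachable from source: {source}; sink is not reachable.
Saturated cut: source->2, source->1 with total capacity 2 = current flow value. Flow is maximum.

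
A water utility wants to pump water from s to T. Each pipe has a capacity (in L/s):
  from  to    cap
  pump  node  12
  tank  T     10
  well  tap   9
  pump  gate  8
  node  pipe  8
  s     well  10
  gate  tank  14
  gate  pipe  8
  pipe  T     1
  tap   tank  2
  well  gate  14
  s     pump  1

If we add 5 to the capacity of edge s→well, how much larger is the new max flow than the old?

0

Original max flow = 11.
Even with extra capacity on s→well, another cut of capacity 11 remains binding.
New max flow = 11. Increase = 0.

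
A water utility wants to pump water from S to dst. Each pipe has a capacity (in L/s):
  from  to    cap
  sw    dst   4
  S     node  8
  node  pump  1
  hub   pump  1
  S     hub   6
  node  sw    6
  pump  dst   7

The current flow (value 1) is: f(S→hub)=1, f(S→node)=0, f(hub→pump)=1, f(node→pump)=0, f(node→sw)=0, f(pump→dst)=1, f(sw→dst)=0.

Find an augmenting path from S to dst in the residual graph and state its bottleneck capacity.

S→node→pump→dst, bottleneck 1

Residual along S→node→pump→dst: S→node: 8, node→pump: 1, pump→dst: 6.
Bottleneck = min = 1.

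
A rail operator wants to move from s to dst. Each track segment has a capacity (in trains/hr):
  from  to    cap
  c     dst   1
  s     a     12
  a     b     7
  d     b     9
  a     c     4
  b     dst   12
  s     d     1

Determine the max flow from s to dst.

Augment s→d→b→dst: bottleneck 1. Total 1.
Augment s→a→b→dst: bottleneck 7. Total 8.
Augment s→a→c→dst: bottleneck 1. Total 9.
No augmenting path remains in the residual graph.

9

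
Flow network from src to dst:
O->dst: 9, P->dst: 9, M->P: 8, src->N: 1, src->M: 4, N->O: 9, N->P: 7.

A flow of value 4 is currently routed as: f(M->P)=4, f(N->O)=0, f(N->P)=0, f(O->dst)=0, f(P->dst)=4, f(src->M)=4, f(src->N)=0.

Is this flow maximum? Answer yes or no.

Residual path src->N->P->dst has bottleneck 1 > 0.
Pushing 1 along it raises the flow to 5, so the given flow is not maximum.

No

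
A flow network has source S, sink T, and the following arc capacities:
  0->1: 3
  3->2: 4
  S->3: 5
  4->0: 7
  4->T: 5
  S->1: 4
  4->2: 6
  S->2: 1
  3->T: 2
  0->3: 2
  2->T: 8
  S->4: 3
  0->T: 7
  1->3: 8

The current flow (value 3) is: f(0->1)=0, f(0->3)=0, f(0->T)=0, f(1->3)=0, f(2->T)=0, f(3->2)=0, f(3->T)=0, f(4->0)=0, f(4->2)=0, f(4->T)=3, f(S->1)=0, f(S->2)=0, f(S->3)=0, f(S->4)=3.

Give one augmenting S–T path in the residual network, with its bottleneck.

S->3->T, bottleneck 2

Residual along S->3->T: S->3: 5, 3->T: 2.
Bottleneck = min = 2.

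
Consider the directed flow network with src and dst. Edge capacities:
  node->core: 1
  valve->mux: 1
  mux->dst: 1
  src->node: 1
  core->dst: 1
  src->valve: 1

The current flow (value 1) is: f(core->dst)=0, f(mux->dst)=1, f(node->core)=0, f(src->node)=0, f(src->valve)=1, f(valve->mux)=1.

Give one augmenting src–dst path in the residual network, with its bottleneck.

Residual along src->node->core->dst: src->node: 1, node->core: 1, core->dst: 1.
Bottleneck = min = 1.

src->node->core->dst, bottleneck 1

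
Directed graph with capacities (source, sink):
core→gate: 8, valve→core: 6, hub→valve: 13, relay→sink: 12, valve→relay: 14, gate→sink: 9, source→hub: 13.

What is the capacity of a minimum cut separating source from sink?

13

Max flow = 13 (via 2 augmenting paths).
In the residual at optimum, the set reachable from source is {source}.
Cut edges: source→hub (cap 13). Sum = 13.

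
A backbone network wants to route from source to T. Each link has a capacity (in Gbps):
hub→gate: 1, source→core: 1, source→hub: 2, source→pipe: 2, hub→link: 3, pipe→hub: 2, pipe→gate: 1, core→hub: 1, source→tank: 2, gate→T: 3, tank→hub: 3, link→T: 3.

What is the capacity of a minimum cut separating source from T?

Max flow = 5 (via 4 augmenting paths).
In the residual at optimum, the set reachable from source is {core, hub, pipe, source, tank}.
Cut edges: pipe→gate (cap 1), hub→gate (cap 1), hub→link (cap 3). Sum = 5.

5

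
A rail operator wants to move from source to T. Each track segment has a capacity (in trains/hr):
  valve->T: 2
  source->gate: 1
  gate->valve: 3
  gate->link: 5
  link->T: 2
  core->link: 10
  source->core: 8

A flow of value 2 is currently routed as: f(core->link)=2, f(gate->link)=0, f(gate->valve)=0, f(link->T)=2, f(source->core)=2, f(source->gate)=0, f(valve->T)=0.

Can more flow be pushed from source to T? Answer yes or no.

Residual path source->gate->valve->T has bottleneck 1 > 0.
Pushing 1 along it raises the flow to 3, so the given flow is not maximum.

Yes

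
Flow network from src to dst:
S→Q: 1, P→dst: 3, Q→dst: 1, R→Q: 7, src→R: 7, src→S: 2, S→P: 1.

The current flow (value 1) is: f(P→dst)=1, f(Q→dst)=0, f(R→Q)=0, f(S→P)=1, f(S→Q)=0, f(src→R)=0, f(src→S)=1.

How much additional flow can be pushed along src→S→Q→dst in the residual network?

Residual capacities along the path: src→S: 1, S→Q: 1, Q→dst: 1.
Minimum is 1.

1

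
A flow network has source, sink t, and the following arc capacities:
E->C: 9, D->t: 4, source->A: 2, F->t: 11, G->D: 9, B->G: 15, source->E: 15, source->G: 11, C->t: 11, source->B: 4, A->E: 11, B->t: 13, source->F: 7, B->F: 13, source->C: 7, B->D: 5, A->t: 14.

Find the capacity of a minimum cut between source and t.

28

Max flow = 28 (via 6 augmenting paths).
In the residual at optimum, the set reachable from source is {C, D, E, G, source}.
Cut edges: source->A (cap 2), source->B (cap 4), source->F (cap 7), D->t (cap 4), C->t (cap 11). Sum = 28.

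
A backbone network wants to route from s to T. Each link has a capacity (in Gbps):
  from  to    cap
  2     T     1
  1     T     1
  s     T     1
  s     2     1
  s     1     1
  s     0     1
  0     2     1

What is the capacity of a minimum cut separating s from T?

Max flow = 3 (via 3 augmenting paths).
In the residual at optimum, the set reachable from s is {0, 2, s}.
Cut edges: s->1 (cap 1), s->T (cap 1), 2->T (cap 1). Sum = 3.

3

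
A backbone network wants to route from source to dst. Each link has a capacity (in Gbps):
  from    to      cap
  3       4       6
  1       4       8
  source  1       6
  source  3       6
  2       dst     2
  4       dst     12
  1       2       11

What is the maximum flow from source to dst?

12

Augment source->3->4->dst: bottleneck 6. Total 6.
Augment source->1->4->dst: bottleneck 6. Total 12.
No augmenting path remains in the residual graph.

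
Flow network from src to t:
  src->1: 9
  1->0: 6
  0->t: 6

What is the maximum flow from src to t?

Augment src->1->0->t: bottleneck 6. Total 6.
No augmenting path remains in the residual graph.

6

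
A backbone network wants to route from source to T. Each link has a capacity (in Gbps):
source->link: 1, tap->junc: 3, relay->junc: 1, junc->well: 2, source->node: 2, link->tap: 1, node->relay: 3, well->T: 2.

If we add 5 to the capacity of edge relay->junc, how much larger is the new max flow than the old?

Original max flow = 2.
Even with extra capacity on relay->junc, another cut of capacity 2 remains binding.
New max flow = 2. Increase = 0.

0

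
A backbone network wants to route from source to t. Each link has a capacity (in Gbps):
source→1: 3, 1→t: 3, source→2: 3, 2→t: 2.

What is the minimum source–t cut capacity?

5

Max flow = 5 (via 2 augmenting paths).
In the residual at optimum, the set reachable from source is {2, source}.
Cut edges: source→1 (cap 3), 2→t (cap 2). Sum = 5.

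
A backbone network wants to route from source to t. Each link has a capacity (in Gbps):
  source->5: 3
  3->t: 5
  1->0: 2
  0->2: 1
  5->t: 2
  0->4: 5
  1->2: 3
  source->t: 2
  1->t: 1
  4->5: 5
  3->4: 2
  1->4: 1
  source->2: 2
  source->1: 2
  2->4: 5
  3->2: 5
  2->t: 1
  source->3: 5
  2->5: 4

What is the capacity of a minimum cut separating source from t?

Max flow = 11 (via 5 augmenting paths).
In the residual at optimum, the set reachable from source is {0, 1, 2, 4, 5, source}.
Cut edges: source->3 (cap 5), source->t (cap 2), 1->t (cap 1), 2->t (cap 1), 5->t (cap 2). Sum = 11.

11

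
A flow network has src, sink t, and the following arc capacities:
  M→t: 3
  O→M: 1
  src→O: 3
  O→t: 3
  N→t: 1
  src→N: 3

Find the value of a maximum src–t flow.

Augment src→O→t: bottleneck 3. Total 3.
Augment src→N→t: bottleneck 1. Total 4.
No augmenting path remains in the residual graph.

4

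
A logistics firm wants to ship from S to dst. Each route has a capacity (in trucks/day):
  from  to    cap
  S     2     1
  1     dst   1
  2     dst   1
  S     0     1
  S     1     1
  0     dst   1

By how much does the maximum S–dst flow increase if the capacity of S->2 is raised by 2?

Original max flow = 3.
Even with extra capacity on S->2, another cut of capacity 3 remains binding.
New max flow = 3. Increase = 0.

0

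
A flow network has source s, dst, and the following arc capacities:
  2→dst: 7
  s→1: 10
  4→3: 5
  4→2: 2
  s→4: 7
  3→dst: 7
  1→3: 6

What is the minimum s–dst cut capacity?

9

Max flow = 9 (via 3 augmenting paths).
In the residual at optimum, the set reachable from s is {1, 3, 4, s}.
Cut edges: 4→2 (cap 2), 3→dst (cap 7). Sum = 9.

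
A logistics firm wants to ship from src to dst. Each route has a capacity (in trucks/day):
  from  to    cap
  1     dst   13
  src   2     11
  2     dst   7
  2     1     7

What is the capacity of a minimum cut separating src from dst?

11

Max flow = 11 (via 2 augmenting paths).
In the residual at optimum, the set reachable from src is {src}.
Cut edges: src->2 (cap 11). Sum = 11.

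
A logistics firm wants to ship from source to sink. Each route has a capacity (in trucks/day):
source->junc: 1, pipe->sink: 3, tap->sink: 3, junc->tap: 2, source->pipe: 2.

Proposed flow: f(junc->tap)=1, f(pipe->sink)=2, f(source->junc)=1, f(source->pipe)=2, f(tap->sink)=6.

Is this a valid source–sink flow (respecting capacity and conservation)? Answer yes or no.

No

Capacity violated on tap->sink: flow 6 > capacity 3.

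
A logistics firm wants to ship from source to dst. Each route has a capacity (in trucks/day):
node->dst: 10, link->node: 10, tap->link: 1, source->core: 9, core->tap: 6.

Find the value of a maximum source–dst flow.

Augment source->core->tap->link->node->dst: bottleneck 1. Total 1.
No augmenting path remains in the residual graph.

1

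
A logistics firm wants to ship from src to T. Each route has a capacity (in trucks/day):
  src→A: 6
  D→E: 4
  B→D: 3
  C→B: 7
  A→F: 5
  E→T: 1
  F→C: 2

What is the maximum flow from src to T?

Augment src→A→F→C→B→D→E→T: bottleneck 1. Total 1.
No augmenting path remains in the residual graph.

1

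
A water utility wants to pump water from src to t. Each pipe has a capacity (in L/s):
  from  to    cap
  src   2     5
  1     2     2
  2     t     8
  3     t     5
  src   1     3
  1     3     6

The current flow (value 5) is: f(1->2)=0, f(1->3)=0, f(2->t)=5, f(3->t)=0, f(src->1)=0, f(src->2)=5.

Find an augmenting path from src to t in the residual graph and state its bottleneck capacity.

Residual along src->1->2->t: src->1: 3, 1->2: 2, 2->t: 3.
Bottleneck = min = 2.

src->1->2->t, bottleneck 2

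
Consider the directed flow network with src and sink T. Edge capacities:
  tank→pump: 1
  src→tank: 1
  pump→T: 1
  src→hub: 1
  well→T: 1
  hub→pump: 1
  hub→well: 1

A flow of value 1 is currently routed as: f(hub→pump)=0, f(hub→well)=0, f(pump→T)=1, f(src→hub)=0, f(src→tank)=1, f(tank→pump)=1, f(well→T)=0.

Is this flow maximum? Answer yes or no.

Residual path src→hub→well→T has bottleneck 1 > 0.
Pushing 1 along it raises the flow to 2, so the given flow is not maximum.

No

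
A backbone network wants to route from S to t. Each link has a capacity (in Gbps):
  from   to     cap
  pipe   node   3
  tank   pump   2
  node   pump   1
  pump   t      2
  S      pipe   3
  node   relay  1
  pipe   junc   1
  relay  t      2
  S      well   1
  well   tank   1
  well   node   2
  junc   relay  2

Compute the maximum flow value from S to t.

Augment S->well->tank->pump->t: bottleneck 1. Total 1.
Augment S->pipe->node->pump->t: bottleneck 1. Total 2.
Augment S->pipe->node->relay->t: bottleneck 1. Total 3.
Augment S->pipe->junc->relay->t: bottleneck 1. Total 4.
No augmenting path remains in the residual graph.

4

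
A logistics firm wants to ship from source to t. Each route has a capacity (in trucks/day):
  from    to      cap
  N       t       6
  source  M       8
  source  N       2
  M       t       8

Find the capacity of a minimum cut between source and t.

Max flow = 10 (via 2 augmenting paths).
In the residual at optimum, the set reachable from source is {source}.
Cut edges: source→N (cap 2), source→M (cap 8). Sum = 10.

10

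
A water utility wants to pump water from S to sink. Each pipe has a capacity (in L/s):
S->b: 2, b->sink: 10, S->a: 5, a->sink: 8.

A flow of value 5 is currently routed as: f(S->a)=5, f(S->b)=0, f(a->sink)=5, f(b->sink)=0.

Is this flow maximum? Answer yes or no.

No

Residual path S->b->sink has bottleneck 2 > 0.
Pushing 2 along it raises the flow to 7, so the given flow is not maximum.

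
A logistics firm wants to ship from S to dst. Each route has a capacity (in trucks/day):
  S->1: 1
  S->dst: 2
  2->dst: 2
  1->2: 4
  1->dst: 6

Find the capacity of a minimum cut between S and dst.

Max flow = 3 (via 2 augmenting paths).
In the residual at optimum, the set reachable from S is {S}.
Cut edges: S->1 (cap 1), S->dst (cap 2). Sum = 3.

3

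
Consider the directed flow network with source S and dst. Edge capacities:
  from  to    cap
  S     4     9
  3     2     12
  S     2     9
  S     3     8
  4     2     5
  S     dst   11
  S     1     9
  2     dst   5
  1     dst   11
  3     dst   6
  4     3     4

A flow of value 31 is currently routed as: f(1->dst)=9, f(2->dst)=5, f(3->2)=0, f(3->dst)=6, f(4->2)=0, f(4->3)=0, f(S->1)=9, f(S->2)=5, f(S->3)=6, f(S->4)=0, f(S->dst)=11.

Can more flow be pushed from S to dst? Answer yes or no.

Residual reachable from S: {2, 3, 4, S}; dst is not reachable.
Saturated cut: S->1, S->dst, 3->dst, 2->dst with total capacity 31 = current flow value. Flow is maximum.

No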